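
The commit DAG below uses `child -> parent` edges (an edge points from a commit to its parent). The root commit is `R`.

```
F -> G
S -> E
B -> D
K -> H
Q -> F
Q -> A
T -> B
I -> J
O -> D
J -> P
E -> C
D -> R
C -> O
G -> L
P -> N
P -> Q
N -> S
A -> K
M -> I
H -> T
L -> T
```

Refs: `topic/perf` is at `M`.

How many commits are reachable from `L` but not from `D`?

Reachable from L: {B, D, L, R, T}.
Reachable from D: {D, R}.
In L's history but not D's: {B, L, T} — 3 commits.

3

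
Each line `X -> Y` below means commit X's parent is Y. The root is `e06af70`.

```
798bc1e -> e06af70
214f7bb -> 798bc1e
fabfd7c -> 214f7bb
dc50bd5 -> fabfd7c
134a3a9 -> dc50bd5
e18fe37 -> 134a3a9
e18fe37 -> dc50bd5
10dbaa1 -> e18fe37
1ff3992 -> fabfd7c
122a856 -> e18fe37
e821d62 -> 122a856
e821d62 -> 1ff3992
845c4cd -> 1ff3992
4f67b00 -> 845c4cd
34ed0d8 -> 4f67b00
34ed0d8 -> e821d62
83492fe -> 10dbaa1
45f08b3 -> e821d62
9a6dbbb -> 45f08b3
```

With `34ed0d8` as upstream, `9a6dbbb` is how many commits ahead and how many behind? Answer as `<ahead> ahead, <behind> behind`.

Reachable from 9a6dbbb: {122a856, 134a3a9, 1ff3992, 214f7bb, 45f08b3, 798bc1e, 9a6dbbb, dc50bd5, e06af70, e18fe37, e821d62, fabfd7c}.
Reachable from 34ed0d8: {122a856, 134a3a9, 1ff3992, 214f7bb, 34ed0d8, 4f67b00, 798bc1e, 845c4cd, dc50bd5, e06af70, e18fe37, e821d62, fabfd7c}.
Only in 9a6dbbb's history (ahead): {45f08b3, 9a6dbbb} — 2.
Only in 34ed0d8's history (behind): {34ed0d8, 4f67b00, 845c4cd} — 3.

2 ahead, 3 behind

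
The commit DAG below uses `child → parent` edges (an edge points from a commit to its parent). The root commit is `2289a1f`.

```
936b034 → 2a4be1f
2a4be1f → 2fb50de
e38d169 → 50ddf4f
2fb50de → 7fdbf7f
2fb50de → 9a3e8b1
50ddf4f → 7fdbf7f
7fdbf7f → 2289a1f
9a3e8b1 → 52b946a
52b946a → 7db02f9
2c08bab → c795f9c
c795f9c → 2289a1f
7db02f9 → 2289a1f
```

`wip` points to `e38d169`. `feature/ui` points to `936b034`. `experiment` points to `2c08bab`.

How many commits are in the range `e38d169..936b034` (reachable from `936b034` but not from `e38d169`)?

Reachable from 936b034: {2289a1f, 2a4be1f, 2fb50de, 52b946a, 7db02f9, 7fdbf7f, 936b034, 9a3e8b1}.
Reachable from e38d169: {2289a1f, 50ddf4f, 7fdbf7f, e38d169}.
In 936b034's history but not e38d169's: {2a4be1f, 2fb50de, 52b946a, 7db02f9, 936b034, 9a3e8b1} — 6 commits.

6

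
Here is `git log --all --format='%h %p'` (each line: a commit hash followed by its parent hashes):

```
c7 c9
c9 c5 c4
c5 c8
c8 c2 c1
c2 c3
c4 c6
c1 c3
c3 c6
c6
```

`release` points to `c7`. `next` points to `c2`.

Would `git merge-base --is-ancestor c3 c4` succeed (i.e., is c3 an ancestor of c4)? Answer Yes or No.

Ancestors of c4: {c4, c6}.
c3 is not in that set, so it is not an ancestor of c4.

No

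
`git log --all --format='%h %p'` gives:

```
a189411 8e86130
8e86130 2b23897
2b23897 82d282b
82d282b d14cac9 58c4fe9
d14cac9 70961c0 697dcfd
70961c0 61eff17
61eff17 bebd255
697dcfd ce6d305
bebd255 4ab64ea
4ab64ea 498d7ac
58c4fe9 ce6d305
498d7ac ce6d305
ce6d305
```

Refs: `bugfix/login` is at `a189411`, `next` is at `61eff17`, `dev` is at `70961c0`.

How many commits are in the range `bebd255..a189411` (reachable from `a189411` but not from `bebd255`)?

9

Reachable from a189411: {2b23897, 498d7ac, 4ab64ea, 58c4fe9, 61eff17, 697dcfd, 70961c0, 82d282b, 8e86130, a189411, bebd255, ce6d305, d14cac9}.
Reachable from bebd255: {498d7ac, 4ab64ea, bebd255, ce6d305}.
In a189411's history but not bebd255's: {2b23897, 58c4fe9, 61eff17, 697dcfd, 70961c0, 82d282b, 8e86130, a189411, d14cac9} — 9 commits.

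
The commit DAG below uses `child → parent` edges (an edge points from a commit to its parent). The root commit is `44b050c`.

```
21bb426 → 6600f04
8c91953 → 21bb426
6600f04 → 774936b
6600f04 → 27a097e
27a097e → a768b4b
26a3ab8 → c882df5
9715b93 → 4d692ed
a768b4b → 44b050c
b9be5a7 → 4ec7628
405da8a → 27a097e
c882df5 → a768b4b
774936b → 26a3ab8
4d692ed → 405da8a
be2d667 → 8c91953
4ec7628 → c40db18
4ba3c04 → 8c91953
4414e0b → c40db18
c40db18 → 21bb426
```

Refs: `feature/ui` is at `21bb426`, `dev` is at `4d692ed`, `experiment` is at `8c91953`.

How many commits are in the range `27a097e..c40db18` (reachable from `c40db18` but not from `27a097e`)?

Reachable from c40db18: {21bb426, 26a3ab8, 27a097e, 44b050c, 6600f04, 774936b, a768b4b, c40db18, c882df5}.
Reachable from 27a097e: {27a097e, 44b050c, a768b4b}.
In c40db18's history but not 27a097e's: {21bb426, 26a3ab8, 6600f04, 774936b, c40db18, c882df5} — 6 commits.

6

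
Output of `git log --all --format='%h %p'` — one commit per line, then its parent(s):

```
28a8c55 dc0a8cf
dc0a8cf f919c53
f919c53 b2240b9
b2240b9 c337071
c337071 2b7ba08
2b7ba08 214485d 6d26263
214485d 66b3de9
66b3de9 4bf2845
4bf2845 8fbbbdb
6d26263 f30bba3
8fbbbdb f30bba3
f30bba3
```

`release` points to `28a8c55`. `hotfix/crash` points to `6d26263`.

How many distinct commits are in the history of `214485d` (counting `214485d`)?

5

Walking parent pointers from 214485d: reachable set = {214485d, 4bf2845, 66b3de9, 8fbbbdb, f30bba3}.
That is 5 commits.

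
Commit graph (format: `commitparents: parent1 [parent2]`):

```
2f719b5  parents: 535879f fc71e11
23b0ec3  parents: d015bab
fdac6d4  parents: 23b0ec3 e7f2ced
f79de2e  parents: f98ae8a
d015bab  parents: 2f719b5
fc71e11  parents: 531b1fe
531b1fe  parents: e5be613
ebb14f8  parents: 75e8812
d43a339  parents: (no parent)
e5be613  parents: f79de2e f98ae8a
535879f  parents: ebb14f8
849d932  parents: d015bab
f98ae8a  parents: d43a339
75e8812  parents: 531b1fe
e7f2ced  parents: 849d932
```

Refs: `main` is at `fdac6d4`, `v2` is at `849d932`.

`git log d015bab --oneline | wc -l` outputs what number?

11

Walking parent pointers from d015bab: reachable set = {2f719b5, 531b1fe, 535879f, 75e8812, d015bab, d43a339, e5be613, ebb14f8, f79de2e, f98ae8a, fc71e11}.
That is 11 commits.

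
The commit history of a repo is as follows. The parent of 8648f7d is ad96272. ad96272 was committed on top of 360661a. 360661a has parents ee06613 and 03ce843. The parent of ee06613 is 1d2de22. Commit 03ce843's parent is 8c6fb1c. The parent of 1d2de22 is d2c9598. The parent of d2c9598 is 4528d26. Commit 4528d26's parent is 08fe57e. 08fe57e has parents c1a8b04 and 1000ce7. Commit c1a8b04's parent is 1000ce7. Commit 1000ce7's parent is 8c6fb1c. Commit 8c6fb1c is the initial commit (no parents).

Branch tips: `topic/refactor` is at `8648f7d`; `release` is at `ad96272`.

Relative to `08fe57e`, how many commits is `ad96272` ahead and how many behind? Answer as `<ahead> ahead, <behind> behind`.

7 ahead, 0 behind

Reachable from ad96272: {03ce843, 08fe57e, 1000ce7, 1d2de22, 360661a, 4528d26, 8c6fb1c, ad96272, c1a8b04, d2c9598, ee06613}.
Reachable from 08fe57e: {08fe57e, 1000ce7, 8c6fb1c, c1a8b04}.
Only in ad96272's history (ahead): {03ce843, 1d2de22, 360661a, 4528d26, ad96272, d2c9598, ee06613} — 7.
Only in 08fe57e's history (behind): {} — 0.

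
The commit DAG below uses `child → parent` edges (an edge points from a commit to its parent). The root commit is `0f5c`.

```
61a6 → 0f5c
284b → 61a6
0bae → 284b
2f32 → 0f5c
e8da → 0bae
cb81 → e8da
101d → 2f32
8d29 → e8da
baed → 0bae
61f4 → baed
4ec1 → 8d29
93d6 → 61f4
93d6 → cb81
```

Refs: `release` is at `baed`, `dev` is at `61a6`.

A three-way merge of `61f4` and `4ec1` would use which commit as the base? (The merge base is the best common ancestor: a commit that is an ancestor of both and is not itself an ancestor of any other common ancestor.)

Ancestors of 61f4: {0bae, 0f5c, 284b, 61a6, 61f4, baed}.
Ancestors of 4ec1: {0bae, 0f5c, 284b, 4ec1, 61a6, 8d29, e8da}.
Common ancestors: {0bae, 0f5c, 284b, 61a6}.
Among these, 0bae is not an ancestor of any other common ancestor — it is the merge base.

0bae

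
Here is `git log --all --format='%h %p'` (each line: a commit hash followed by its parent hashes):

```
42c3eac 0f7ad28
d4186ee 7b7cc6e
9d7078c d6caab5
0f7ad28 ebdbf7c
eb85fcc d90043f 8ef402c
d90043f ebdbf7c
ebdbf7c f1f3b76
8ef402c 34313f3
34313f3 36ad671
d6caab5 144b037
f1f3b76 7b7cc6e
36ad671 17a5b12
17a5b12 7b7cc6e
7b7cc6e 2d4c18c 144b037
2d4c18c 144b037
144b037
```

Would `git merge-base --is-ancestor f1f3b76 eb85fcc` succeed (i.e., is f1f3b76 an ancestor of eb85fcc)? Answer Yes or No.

Yes

Ancestors of eb85fcc (commits reachable by following parents): {144b037, 17a5b12, 2d4c18c, 34313f3, 36ad671, 7b7cc6e, 8ef402c, d90043f, eb85fcc, ebdbf7c, f1f3b76}.
f1f3b76 is in that set, so it is an ancestor of eb85fcc.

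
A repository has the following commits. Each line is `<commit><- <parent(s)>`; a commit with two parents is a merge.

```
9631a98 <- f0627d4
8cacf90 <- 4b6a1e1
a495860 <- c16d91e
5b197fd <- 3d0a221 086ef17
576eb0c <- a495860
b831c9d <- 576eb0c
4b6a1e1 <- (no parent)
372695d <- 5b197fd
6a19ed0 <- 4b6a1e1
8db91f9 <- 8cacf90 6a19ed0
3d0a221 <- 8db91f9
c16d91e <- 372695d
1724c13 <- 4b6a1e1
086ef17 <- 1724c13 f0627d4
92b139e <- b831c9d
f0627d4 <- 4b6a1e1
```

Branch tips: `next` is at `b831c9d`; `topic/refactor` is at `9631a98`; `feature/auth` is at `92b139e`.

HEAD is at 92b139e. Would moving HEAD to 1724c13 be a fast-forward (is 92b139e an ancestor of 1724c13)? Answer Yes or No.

No

A fast-forward from 92b139e to 1724c13 is possible iff 92b139e is an ancestor of 1724c13.
Ancestors of 1724c13: {1724c13, 4b6a1e1}.
92b139e is not among them, so fast-forward is not possible.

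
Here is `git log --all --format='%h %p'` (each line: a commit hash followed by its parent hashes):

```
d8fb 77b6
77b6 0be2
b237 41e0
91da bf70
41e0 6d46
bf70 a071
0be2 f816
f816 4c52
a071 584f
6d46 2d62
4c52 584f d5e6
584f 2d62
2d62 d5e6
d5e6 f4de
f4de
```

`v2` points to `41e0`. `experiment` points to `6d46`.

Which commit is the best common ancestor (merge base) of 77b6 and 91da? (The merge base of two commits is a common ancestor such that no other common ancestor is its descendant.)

Ancestors of 77b6: {0be2, 2d62, 4c52, 584f, 77b6, d5e6, f4de, f816}.
Ancestors of 91da: {2d62, 584f, 91da, a071, bf70, d5e6, f4de}.
Common ancestors: {2d62, 584f, d5e6, f4de}.
Among these, 584f is not an ancestor of any other common ancestor — it is the merge base.

584f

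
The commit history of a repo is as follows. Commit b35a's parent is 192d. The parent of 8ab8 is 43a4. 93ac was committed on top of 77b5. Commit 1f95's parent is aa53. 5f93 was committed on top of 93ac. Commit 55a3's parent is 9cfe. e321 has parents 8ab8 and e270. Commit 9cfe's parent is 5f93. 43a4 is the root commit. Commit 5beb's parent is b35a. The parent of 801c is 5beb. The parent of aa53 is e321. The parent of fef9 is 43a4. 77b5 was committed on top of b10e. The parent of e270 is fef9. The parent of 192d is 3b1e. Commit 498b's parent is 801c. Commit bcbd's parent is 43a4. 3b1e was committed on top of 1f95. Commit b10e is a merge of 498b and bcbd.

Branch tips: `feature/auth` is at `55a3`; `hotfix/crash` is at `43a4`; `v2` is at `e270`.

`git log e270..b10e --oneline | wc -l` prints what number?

Reachable from b10e: {192d, 1f95, 3b1e, 43a4, 498b, 5beb, 801c, 8ab8, aa53, b10e, b35a, bcbd, e270, e321, fef9}.
Reachable from e270: {43a4, e270, fef9}.
In b10e's history but not e270's: {192d, 1f95, 3b1e, 498b, 5beb, 801c, 8ab8, aa53, b10e, b35a, bcbd, e321} — 12 commits.

12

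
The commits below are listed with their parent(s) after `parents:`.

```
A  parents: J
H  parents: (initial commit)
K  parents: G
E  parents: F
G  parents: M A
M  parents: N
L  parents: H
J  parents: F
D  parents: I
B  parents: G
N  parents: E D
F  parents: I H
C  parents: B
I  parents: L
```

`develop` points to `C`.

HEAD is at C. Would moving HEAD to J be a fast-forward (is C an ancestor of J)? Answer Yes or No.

No

A fast-forward from C to J is possible iff C is an ancestor of J.
Ancestors of J: {F, H, I, J, L}.
C is not among them, so fast-forward is not possible.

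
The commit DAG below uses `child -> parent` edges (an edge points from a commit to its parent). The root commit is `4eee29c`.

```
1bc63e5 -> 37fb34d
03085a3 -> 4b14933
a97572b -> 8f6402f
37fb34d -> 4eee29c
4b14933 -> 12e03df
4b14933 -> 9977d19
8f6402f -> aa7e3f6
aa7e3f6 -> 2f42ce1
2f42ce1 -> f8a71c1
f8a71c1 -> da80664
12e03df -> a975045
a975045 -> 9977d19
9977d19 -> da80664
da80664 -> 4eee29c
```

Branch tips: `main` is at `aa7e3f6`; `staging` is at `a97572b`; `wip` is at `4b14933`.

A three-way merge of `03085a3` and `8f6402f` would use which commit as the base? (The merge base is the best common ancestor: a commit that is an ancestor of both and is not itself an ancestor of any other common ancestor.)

da80664

Ancestors of 03085a3: {03085a3, 12e03df, 4b14933, 4eee29c, 9977d19, a975045, da80664}.
Ancestors of 8f6402f: {2f42ce1, 4eee29c, 8f6402f, aa7e3f6, da80664, f8a71c1}.
Common ancestors: {4eee29c, da80664}.
Among these, da80664 is not an ancestor of any other common ancestor — it is the merge base.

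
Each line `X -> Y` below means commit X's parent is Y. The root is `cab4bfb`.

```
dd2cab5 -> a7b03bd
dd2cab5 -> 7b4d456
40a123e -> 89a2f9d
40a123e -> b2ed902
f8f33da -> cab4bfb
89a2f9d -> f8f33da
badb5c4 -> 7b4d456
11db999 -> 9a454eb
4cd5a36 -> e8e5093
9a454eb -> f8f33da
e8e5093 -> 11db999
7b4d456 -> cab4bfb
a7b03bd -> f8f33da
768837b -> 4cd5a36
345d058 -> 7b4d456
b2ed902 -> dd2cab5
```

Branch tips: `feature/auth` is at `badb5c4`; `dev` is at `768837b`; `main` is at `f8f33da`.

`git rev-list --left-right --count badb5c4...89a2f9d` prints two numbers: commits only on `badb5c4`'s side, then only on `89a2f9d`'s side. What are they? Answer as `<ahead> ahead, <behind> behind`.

Reachable from badb5c4: {7b4d456, badb5c4, cab4bfb}.
Reachable from 89a2f9d: {89a2f9d, cab4bfb, f8f33da}.
Only in badb5c4's history (ahead): {7b4d456, badb5c4} — 2.
Only in 89a2f9d's history (behind): {89a2f9d, f8f33da} — 2.

2 ahead, 2 behind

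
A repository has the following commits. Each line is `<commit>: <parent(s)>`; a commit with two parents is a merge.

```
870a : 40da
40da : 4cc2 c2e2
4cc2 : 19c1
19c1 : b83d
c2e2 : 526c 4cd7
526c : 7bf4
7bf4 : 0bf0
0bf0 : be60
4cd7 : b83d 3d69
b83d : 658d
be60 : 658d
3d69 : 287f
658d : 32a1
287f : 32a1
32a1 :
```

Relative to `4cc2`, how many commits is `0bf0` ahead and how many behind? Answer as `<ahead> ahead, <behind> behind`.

Reachable from 0bf0: {0bf0, 32a1, 658d, be60}.
Reachable from 4cc2: {19c1, 32a1, 4cc2, 658d, b83d}.
Only in 0bf0's history (ahead): {0bf0, be60} — 2.
Only in 4cc2's history (behind): {19c1, 4cc2, b83d} — 3.

2 ahead, 3 behind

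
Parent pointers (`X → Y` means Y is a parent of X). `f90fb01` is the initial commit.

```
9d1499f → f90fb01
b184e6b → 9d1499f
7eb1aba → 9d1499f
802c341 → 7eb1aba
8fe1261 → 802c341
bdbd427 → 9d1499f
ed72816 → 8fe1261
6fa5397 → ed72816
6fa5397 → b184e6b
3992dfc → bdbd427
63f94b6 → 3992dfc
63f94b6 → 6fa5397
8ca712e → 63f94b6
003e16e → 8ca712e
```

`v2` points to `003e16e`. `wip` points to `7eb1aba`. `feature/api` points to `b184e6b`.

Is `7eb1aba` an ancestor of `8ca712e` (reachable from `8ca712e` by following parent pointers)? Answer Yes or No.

Yes

Ancestors of 8ca712e (commits reachable by following parents): {3992dfc, 63f94b6, 6fa5397, 7eb1aba, 802c341, 8ca712e, 8fe1261, 9d1499f, b184e6b, bdbd427, ed72816, f90fb01}.
7eb1aba is in that set, so it is an ancestor of 8ca712e.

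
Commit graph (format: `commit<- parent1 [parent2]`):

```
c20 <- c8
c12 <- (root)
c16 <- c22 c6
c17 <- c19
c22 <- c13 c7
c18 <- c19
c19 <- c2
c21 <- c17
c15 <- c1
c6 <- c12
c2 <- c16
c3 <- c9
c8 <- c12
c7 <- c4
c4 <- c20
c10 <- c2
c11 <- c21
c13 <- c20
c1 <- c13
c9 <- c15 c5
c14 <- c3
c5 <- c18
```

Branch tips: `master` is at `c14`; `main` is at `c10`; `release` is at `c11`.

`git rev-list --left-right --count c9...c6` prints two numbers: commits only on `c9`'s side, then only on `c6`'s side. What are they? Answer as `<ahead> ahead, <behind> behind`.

14 ahead, 0 behind

Reachable from c9: {c1, c12, c13, c15, c16, c18, c19, c2, c20, c22, c4, c5, c6, c7, c8, c9}.
Reachable from c6: {c12, c6}.
Only in c9's history (ahead): {c1, c13, c15, c16, c18, c19, c2, c20, c22, c4, c5, c7, c8, c9} — 14.
Only in c6's history (behind): {} — 0.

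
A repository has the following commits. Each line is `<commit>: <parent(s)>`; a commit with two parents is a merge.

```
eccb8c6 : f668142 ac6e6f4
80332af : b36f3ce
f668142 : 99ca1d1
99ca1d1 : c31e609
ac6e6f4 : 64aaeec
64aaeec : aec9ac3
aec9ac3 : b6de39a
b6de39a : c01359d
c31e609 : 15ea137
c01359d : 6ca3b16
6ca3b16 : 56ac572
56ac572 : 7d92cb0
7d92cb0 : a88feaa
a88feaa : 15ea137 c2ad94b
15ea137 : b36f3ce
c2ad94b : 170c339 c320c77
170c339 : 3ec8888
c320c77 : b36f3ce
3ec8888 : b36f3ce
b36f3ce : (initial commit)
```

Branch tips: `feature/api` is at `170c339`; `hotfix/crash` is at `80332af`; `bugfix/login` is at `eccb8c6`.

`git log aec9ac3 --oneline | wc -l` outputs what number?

13

Walking parent pointers from aec9ac3: reachable set = {15ea137, 170c339, 3ec8888, 56ac572, 6ca3b16, 7d92cb0, a88feaa, aec9ac3, b36f3ce, b6de39a, c01359d, c2ad94b, c320c77}.
That is 13 commits.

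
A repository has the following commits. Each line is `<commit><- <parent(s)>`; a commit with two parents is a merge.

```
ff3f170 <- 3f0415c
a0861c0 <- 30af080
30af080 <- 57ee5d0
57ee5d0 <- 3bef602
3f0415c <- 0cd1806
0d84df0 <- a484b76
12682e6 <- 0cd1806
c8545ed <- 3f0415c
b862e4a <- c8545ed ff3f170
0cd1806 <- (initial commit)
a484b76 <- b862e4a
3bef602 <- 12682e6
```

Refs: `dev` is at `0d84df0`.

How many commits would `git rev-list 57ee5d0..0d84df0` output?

6

Reachable from 0d84df0: {0cd1806, 0d84df0, 3f0415c, a484b76, b862e4a, c8545ed, ff3f170}.
Reachable from 57ee5d0: {0cd1806, 12682e6, 3bef602, 57ee5d0}.
In 0d84df0's history but not 57ee5d0's: {0d84df0, 3f0415c, a484b76, b862e4a, c8545ed, ff3f170} — 6 commits.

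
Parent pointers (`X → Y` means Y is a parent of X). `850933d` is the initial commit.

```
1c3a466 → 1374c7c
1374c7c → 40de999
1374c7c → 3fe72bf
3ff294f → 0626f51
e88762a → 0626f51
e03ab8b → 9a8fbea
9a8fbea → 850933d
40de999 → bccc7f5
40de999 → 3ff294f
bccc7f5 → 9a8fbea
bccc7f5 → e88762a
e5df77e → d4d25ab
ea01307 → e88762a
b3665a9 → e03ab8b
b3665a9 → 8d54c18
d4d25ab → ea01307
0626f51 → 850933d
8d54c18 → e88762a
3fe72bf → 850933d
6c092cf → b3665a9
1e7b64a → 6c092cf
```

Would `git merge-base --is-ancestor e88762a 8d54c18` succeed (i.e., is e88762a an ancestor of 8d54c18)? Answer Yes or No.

Ancestors of 8d54c18 (commits reachable by following parents): {0626f51, 850933d, 8d54c18, e88762a}.
e88762a is in that set, so it is an ancestor of 8d54c18.

Yes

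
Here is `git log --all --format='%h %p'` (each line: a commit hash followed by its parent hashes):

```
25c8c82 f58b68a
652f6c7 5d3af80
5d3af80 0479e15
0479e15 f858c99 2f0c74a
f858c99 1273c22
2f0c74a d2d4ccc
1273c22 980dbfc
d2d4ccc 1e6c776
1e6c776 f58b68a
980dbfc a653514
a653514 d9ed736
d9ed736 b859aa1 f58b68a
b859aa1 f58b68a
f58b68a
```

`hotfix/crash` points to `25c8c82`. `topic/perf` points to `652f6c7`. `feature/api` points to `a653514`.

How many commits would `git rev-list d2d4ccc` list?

Walking parent pointers from d2d4ccc: reachable set = {1e6c776, d2d4ccc, f58b68a}.
That is 3 commits.

3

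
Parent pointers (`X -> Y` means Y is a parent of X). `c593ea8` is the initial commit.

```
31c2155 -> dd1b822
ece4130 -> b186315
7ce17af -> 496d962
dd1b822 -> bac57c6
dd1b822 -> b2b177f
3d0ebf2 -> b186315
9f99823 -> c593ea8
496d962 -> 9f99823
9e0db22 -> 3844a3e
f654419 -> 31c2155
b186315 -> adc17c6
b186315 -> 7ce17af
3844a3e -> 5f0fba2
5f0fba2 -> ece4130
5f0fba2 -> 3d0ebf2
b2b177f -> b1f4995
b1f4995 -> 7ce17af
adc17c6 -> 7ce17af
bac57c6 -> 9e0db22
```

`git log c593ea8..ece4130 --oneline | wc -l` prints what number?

6

Reachable from ece4130: {496d962, 7ce17af, 9f99823, adc17c6, b186315, c593ea8, ece4130}.
Reachable from c593ea8: {c593ea8}.
In ece4130's history but not c593ea8's: {496d962, 7ce17af, 9f99823, adc17c6, b186315, ece4130} — 6 commits.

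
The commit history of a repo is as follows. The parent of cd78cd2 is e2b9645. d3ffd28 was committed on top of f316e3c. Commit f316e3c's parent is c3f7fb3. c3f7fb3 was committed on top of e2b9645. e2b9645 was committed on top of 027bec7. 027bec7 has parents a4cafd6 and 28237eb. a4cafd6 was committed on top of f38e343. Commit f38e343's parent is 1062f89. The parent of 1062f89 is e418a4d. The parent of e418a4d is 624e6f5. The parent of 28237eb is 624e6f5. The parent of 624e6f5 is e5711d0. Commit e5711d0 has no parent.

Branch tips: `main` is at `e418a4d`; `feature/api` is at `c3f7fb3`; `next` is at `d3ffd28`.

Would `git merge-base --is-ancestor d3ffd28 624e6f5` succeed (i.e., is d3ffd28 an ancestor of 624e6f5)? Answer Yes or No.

No

Ancestors of 624e6f5: {624e6f5, e5711d0}.
d3ffd28 is not in that set, so it is not an ancestor of 624e6f5.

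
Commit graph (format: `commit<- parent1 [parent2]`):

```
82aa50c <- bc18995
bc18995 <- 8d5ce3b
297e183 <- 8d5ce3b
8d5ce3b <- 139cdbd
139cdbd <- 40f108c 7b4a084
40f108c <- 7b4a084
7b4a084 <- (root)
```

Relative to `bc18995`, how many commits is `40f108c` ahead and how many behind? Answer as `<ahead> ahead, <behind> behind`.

Reachable from 40f108c: {40f108c, 7b4a084}.
Reachable from bc18995: {139cdbd, 40f108c, 7b4a084, 8d5ce3b, bc18995}.
Only in 40f108c's history (ahead): {} — 0.
Only in bc18995's history (behind): {139cdbd, 8d5ce3b, bc18995} — 3.

0 ahead, 3 behind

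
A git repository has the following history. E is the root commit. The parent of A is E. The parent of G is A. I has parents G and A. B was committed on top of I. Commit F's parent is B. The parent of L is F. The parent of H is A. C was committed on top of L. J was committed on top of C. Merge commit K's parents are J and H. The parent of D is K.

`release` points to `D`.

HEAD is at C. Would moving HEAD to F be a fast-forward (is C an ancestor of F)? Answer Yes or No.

No

A fast-forward from C to F is possible iff C is an ancestor of F.
Ancestors of F: {A, B, E, F, G, I}.
C is not among them, so fast-forward is not possible.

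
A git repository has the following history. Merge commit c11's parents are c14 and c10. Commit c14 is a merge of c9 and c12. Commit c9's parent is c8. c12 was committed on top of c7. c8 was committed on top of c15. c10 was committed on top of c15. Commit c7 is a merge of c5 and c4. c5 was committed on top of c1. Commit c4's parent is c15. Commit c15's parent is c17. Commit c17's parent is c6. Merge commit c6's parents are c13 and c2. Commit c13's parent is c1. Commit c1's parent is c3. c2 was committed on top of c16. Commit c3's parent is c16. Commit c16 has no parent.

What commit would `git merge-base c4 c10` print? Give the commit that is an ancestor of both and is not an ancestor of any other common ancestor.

c15

Ancestors of c4: {c1, c13, c15, c16, c17, c2, c3, c4, c6}.
Ancestors of c10: {c1, c10, c13, c15, c16, c17, c2, c3, c6}.
Common ancestors: {c1, c13, c15, c16, c17, c2, c3, c6}.
Among these, c15 is not an ancestor of any other common ancestor — it is the merge base.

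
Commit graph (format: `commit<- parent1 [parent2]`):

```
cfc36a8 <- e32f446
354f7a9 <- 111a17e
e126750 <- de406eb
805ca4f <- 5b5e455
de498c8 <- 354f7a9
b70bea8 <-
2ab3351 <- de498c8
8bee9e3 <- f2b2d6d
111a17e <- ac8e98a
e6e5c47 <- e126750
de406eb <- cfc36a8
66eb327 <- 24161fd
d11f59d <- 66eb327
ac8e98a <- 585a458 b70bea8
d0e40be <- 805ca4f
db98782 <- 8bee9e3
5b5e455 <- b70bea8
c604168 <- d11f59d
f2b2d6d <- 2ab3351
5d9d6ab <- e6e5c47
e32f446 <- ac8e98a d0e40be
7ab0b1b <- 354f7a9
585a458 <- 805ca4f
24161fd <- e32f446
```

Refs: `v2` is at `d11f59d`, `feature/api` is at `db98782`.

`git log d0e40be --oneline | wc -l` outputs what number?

Walking parent pointers from d0e40be: reachable set = {5b5e455, 805ca4f, b70bea8, d0e40be}.
That is 4 commits.

4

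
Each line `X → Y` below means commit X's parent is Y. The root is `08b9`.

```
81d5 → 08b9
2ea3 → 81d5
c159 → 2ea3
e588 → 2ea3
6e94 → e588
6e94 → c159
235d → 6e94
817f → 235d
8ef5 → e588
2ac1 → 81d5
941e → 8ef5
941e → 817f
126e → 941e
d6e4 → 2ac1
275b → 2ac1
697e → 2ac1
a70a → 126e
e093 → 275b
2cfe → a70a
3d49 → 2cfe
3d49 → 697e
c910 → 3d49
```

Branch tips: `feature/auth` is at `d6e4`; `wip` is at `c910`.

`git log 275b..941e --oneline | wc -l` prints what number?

Reachable from 941e: {08b9, 235d, 2ea3, 6e94, 817f, 81d5, 8ef5, 941e, c159, e588}.
Reachable from 275b: {08b9, 275b, 2ac1, 81d5}.
In 941e's history but not 275b's: {235d, 2ea3, 6e94, 817f, 8ef5, 941e, c159, e588} — 8 commits.

8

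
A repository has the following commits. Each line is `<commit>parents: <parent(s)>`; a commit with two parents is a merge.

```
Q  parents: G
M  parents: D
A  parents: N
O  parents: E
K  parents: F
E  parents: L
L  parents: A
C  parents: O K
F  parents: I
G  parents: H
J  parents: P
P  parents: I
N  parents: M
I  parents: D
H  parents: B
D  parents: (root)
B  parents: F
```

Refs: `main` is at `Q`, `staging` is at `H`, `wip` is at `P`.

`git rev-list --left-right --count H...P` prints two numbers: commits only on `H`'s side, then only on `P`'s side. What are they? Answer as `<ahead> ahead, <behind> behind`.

3 ahead, 1 behind

Reachable from H: {B, D, F, H, I}.
Reachable from P: {D, I, P}.
Only in H's history (ahead): {B, F, H} — 3.
Only in P's history (behind): {P} — 1.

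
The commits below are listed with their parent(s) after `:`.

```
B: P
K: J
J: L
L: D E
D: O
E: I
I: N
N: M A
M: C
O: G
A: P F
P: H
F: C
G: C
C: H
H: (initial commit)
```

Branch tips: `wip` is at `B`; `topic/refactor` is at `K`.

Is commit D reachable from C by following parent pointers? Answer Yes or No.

Ancestors of C: {C, H}.
D is not in that set, so it is not an ancestor of C.

No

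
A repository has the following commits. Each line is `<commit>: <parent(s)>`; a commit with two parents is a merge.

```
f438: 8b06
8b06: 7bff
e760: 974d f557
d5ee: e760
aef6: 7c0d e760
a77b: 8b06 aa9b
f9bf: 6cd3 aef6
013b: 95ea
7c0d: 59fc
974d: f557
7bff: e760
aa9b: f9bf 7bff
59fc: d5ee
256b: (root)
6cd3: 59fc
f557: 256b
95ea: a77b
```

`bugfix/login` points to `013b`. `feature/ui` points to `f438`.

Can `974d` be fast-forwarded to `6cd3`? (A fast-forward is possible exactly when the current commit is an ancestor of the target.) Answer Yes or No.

A fast-forward from 974d to 6cd3 is possible iff 974d is an ancestor of 6cd3.
Ancestors of 6cd3: {256b, 59fc, 6cd3, 974d, d5ee, e760, f557}.
974d is among them, so fast-forward is possible.

Yes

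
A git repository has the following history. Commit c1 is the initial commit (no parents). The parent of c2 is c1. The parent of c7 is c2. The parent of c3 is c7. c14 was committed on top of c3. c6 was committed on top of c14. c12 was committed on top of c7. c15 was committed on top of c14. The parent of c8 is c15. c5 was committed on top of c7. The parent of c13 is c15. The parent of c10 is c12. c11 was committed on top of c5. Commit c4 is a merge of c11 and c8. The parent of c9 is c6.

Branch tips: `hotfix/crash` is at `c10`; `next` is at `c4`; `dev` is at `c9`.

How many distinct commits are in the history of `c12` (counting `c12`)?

4

Walking parent pointers from c12: reachable set = {c1, c12, c2, c7}.
That is 4 commits.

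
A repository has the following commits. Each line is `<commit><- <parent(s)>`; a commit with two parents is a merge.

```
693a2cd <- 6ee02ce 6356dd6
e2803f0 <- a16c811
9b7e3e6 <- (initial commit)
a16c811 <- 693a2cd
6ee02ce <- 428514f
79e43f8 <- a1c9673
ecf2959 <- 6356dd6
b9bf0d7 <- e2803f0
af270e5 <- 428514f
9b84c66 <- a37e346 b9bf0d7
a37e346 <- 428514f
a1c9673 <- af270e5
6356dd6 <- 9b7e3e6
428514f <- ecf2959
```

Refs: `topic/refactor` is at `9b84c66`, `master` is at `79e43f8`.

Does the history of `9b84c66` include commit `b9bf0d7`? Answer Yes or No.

Yes

Ancestors of 9b84c66 (commits reachable by following parents): {428514f, 6356dd6, 693a2cd, 6ee02ce, 9b7e3e6, 9b84c66, a16c811, a37e346, b9bf0d7, e2803f0, ecf2959}.
b9bf0d7 is in that set, so it is an ancestor of 9b84c66.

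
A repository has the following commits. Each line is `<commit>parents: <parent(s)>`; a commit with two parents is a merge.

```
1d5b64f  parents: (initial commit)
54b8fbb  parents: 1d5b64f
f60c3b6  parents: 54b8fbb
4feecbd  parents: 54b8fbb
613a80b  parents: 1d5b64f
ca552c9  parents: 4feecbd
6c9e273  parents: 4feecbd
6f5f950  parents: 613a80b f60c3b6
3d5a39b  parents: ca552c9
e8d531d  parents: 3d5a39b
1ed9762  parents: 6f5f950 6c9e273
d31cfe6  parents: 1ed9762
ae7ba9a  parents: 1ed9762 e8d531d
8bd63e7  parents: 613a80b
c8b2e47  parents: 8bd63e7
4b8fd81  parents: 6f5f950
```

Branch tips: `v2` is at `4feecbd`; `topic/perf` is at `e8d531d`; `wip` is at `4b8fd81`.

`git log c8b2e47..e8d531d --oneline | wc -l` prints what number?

Reachable from e8d531d: {1d5b64f, 3d5a39b, 4feecbd, 54b8fbb, ca552c9, e8d531d}.
Reachable from c8b2e47: {1d5b64f, 613a80b, 8bd63e7, c8b2e47}.
In e8d531d's history but not c8b2e47's: {3d5a39b, 4feecbd, 54b8fbb, ca552c9, e8d531d} — 5 commits.

5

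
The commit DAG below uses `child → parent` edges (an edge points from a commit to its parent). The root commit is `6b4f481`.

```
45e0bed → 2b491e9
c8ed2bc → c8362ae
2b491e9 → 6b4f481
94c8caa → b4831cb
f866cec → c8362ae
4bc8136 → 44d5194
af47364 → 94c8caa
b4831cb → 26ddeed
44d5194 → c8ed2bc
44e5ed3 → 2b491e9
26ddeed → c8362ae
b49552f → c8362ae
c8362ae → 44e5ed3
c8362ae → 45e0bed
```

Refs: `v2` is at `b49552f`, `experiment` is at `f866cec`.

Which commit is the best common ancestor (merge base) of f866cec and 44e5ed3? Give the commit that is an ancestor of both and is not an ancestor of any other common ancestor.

Ancestors of f866cec: {2b491e9, 44e5ed3, 45e0bed, 6b4f481, c8362ae, f866cec}.
Ancestors of 44e5ed3: {2b491e9, 44e5ed3, 6b4f481}.
Common ancestors: {2b491e9, 44e5ed3, 6b4f481}.
Among these, 44e5ed3 is not an ancestor of any other common ancestor — it is the merge base.

44e5ed3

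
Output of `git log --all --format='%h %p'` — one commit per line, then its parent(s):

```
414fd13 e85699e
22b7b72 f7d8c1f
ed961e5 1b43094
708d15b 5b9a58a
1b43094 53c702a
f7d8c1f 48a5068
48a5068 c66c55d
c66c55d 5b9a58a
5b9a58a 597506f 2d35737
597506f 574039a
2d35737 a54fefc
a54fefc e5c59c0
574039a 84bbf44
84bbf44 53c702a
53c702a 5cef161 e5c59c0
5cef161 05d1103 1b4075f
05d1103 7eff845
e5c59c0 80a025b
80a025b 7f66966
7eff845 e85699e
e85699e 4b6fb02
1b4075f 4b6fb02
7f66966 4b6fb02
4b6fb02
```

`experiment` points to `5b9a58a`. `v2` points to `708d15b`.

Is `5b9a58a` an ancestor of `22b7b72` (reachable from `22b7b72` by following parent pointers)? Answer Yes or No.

Ancestors of 22b7b72 (commits reachable by following parents): {05d1103, 1b4075f, 22b7b72, 2d35737, 48a5068, 4b6fb02, 53c702a, 574039a, 597506f, 5b9a58a, 5cef161, 7eff845, 7f66966, 80a025b, 84bbf44, a54fefc, c66c55d, e5c59c0, e85699e, f7d8c1f}.
5b9a58a is in that set, so it is an ancestor of 22b7b72.

Yes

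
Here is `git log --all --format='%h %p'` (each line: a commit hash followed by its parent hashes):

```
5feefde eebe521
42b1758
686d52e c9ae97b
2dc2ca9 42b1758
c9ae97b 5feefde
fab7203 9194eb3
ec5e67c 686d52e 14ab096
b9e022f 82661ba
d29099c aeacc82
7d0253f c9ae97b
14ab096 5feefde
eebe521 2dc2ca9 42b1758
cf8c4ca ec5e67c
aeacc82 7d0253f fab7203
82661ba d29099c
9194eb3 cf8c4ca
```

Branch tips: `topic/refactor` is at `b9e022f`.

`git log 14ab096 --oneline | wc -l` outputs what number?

5

Walking parent pointers from 14ab096: reachable set = {14ab096, 2dc2ca9, 42b1758, 5feefde, eebe521}.
That is 5 commits.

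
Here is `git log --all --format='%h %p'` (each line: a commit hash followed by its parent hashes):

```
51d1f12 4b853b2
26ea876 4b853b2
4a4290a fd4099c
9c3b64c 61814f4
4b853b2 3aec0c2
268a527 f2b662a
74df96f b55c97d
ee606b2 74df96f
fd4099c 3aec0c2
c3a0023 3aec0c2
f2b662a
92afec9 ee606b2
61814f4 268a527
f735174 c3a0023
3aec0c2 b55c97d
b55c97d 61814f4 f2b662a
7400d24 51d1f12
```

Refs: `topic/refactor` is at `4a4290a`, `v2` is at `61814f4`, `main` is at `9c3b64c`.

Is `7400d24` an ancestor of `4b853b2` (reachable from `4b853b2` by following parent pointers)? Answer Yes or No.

Ancestors of 4b853b2: {268a527, 3aec0c2, 4b853b2, 61814f4, b55c97d, f2b662a}.
7400d24 is not in that set, so it is not an ancestor of 4b853b2.

No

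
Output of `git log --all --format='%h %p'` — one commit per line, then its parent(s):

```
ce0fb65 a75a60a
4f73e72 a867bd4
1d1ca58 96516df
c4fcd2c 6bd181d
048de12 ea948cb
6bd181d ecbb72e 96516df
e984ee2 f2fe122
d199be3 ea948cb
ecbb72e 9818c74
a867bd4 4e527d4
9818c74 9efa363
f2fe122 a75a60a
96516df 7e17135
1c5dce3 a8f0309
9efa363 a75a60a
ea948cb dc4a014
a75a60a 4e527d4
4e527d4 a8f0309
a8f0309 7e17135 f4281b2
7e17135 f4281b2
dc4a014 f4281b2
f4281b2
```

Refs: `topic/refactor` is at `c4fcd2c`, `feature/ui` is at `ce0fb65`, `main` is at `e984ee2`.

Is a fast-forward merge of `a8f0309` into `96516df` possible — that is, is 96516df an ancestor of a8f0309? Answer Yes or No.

No

A fast-forward from 96516df to a8f0309 is possible iff 96516df is an ancestor of a8f0309.
Ancestors of a8f0309: {7e17135, a8f0309, f4281b2}.
96516df is not among them, so fast-forward is not possible.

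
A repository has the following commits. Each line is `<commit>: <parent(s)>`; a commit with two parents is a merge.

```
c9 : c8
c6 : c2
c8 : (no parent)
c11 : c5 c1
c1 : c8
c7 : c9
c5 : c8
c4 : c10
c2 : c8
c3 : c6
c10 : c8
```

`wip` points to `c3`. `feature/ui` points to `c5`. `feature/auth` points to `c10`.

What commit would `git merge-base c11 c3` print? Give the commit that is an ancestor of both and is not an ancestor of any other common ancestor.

Ancestors of c11: {c1, c11, c5, c8}.
Ancestors of c3: {c2, c3, c6, c8}.
Common ancestors: {c8}.
The only common ancestor is c8, so it is the merge base.

c8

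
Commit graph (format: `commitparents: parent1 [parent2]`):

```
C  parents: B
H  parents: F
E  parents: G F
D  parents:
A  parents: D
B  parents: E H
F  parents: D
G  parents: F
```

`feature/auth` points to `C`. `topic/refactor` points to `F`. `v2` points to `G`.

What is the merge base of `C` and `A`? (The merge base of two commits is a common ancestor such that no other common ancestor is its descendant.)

D

Ancestors of C: {B, C, D, E, F, G, H}.
Ancestors of A: {A, D}.
Common ancestors: {D}.
The only common ancestor is D, so it is the merge base.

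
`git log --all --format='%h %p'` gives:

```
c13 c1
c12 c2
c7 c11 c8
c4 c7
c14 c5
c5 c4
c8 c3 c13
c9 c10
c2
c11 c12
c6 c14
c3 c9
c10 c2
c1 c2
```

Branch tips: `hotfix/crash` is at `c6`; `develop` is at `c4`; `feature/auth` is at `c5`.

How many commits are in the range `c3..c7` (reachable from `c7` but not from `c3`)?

Reachable from c7: {c1, c10, c11, c12, c13, c2, c3, c7, c8, c9}.
Reachable from c3: {c10, c2, c3, c9}.
In c7's history but not c3's: {c1, c11, c12, c13, c7, c8} — 6 commits.

6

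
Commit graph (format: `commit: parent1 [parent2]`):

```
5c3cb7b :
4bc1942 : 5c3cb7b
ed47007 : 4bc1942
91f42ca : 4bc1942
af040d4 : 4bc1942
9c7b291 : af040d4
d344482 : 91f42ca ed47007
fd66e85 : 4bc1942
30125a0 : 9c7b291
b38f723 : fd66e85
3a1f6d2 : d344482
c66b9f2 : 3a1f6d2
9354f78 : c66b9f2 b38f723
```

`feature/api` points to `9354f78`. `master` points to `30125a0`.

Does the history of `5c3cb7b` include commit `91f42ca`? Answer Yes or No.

Ancestors of 5c3cb7b: {5c3cb7b}.
91f42ca is not in that set, so it is not an ancestor of 5c3cb7b.

No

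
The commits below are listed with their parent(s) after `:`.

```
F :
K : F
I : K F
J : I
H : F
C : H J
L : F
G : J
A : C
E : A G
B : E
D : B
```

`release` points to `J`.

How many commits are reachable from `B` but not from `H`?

Reachable from B: {A, B, C, E, F, G, H, I, J, K}.
Reachable from H: {F, H}.
In B's history but not H's: {A, B, C, E, G, I, J, K} — 8 commits.

8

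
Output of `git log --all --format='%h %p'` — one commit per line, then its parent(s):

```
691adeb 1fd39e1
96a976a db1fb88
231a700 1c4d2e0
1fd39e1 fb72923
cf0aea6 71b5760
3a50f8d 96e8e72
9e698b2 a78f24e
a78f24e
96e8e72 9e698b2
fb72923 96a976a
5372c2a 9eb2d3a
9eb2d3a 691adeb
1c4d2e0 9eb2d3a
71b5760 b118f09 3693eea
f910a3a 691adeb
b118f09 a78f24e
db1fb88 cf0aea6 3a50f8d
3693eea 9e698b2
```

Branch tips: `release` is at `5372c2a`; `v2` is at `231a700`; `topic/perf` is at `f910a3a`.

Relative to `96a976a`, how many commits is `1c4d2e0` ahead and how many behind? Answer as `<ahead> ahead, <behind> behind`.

5 ahead, 0 behind

Reachable from 1c4d2e0: {1c4d2e0, 1fd39e1, 3693eea, 3a50f8d, 691adeb, 71b5760, 96a976a, 96e8e72, 9e698b2, 9eb2d3a, a78f24e, b118f09, cf0aea6, db1fb88, fb72923}.
Reachable from 96a976a: {3693eea, 3a50f8d, 71b5760, 96a976a, 96e8e72, 9e698b2, a78f24e, b118f09, cf0aea6, db1fb88}.
Only in 1c4d2e0's history (ahead): {1c4d2e0, 1fd39e1, 691adeb, 9eb2d3a, fb72923} — 5.
Only in 96a976a's history (behind): {} — 0.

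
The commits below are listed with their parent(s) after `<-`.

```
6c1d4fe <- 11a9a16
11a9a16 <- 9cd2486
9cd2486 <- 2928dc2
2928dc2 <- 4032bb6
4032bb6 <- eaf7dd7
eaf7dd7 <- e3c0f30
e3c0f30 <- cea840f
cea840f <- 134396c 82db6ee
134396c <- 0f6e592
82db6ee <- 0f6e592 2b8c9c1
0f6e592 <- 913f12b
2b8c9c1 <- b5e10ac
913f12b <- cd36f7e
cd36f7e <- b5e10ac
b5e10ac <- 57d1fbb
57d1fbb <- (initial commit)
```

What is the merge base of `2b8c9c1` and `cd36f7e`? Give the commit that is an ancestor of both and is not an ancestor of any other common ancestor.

Ancestors of 2b8c9c1: {2b8c9c1, 57d1fbb, b5e10ac}.
Ancestors of cd36f7e: {57d1fbb, b5e10ac, cd36f7e}.
Common ancestors: {57d1fbb, b5e10ac}.
Among these, b5e10ac is not an ancestor of any other common ancestor — it is the merge base.

b5e10ac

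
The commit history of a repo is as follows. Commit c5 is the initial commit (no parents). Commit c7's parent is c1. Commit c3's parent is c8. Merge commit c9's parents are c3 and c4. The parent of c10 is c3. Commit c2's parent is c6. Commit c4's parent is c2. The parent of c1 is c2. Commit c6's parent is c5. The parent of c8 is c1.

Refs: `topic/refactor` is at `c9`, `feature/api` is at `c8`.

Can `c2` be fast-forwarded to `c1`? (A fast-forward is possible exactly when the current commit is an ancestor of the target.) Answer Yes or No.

Yes

A fast-forward from c2 to c1 is possible iff c2 is an ancestor of c1.
Ancestors of c1: {c1, c2, c5, c6}.
c2 is among them, so fast-forward is possible.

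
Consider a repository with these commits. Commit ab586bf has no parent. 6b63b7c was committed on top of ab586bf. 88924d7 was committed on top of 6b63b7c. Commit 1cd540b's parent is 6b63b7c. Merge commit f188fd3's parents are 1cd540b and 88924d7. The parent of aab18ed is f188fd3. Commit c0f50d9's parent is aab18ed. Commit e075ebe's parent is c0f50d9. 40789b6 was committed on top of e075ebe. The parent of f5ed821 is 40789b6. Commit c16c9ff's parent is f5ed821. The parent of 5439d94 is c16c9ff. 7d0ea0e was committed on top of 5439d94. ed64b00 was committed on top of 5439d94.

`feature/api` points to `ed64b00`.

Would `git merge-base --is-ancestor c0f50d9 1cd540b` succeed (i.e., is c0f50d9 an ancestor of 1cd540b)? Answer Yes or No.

No

Ancestors of 1cd540b: {1cd540b, 6b63b7c, ab586bf}.
c0f50d9 is not in that set, so it is not an ancestor of 1cd540b.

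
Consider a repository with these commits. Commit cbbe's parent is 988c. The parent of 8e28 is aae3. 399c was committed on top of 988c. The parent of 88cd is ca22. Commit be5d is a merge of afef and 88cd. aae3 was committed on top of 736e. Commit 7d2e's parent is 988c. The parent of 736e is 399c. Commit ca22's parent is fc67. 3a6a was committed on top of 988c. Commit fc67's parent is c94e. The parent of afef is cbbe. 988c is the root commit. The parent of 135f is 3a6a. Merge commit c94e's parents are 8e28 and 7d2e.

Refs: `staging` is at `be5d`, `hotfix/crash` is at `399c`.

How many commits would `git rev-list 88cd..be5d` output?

Reachable from be5d: {399c, 736e, 7d2e, 88cd, 8e28, 988c, aae3, afef, be5d, c94e, ca22, cbbe, fc67}.
Reachable from 88cd: {399c, 736e, 7d2e, 88cd, 8e28, 988c, aae3, c94e, ca22, fc67}.
In be5d's history but not 88cd's: {afef, be5d, cbbe} — 3 commits.

3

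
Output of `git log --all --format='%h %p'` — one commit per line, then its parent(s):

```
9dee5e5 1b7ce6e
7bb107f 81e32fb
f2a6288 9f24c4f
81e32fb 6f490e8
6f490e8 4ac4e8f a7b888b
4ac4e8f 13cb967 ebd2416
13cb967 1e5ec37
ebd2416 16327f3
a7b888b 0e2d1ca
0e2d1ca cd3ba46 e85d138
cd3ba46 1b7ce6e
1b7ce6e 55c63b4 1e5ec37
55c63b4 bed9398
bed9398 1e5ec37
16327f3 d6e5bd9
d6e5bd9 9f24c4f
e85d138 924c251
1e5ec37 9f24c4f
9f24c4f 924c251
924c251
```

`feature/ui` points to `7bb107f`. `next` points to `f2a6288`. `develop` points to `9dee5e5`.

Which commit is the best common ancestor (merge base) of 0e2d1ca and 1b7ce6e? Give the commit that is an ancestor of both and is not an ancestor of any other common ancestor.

Ancestors of 0e2d1ca: {0e2d1ca, 1b7ce6e, 1e5ec37, 55c63b4, 924c251, 9f24c4f, bed9398, cd3ba46, e85d138}.
Ancestors of 1b7ce6e: {1b7ce6e, 1e5ec37, 55c63b4, 924c251, 9f24c4f, bed9398}.
Common ancestors: {1b7ce6e, 1e5ec37, 55c63b4, 924c251, 9f24c4f, bed9398}.
Among these, 1b7ce6e is not an ancestor of any other common ancestor — it is the merge base.

1b7ce6e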